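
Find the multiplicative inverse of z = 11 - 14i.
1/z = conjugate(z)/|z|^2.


|z|^2 = 121+196 = 317
1/z = (11 + 14i)/317

1/z = 0.0347 + 0.0442i


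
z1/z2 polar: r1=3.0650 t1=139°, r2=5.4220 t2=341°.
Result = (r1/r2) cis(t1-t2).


r = 3.0650 / 5.4220 = 0.5653
theta = 139° - 341° = -202° = 158° (mod 360)

0.5653 cis(158°)


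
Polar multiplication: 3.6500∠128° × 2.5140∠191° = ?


r = 3.6500 * 2.5140 = 9.1761
theta = 128° + 191° = 319° = 319° (mod 360)

9.1761 cis(319°)


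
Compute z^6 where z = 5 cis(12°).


r^6 = 5^6 = 15625
n*theta = 6*12° = 72° = 72° (mod 360)
a = 15625*cos(72°) = 4828.3905
b = 15625*sin(72°) = 14860.2581

15625 cis(72°) = 4828.3905 + 14860.2581i


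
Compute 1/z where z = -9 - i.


|z|^2 = 81+1 = 82
1/z = (-9 + 1i)/82

1/z = -0.1098 + 0.0122i


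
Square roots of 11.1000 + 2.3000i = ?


|z| = sqrt(123.21+5.29) = 11.3358
sqrt((|z|+a)/2) = sqrt((11.3358+11.1)/2) = sqrt(11.2179) = 3.3493
sqrt((|z|-a)/2) = sqrt((11.3358-11.1)/2) = sqrt(0.1179) = 0.3434

±(3.3493 + 0.3434i) i.e. 3.3493 + 0.3434i and -3.3493 - 0.3434i


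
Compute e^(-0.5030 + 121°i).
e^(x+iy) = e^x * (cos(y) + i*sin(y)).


e^-0.5030 = 0.604714
cos(121°) = -0.51504
sin(121°) = 0.85717
Real = 0.604714*(-0.51504) = -0.3115
Imag = 0.604714*0.85717 = 0.5183

-0.3115 + 0.5183i


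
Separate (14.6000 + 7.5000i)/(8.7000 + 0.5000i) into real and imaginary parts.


Multiply by conjugate: (14.6000 + 7.5000i)(8.7000 - 0.5000i) / (8.7^2 + 0.5^2)
Numerator real = 14.6*8.7 + 7.5*0.5 = 130.77
Numerator imag = 7.5*8.7 - 14.6*0.5 = 57.95
Denominator = 75.94
Re(z) = 130.77/75.94 = 1.7220
Im(z) = 57.95/75.94 = 0.7631

Re(z) = 1.7220, Im(z) = 0.7631


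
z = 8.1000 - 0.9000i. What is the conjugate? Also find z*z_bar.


z_bar = 8.1000 + 0.9000i
z*z_bar = 8.1^2 + (-0.9)^2 = 65.61 + 0.81 = 66.42

z_bar = 8.1000 + 0.9000i, z*z_bar = 66.42


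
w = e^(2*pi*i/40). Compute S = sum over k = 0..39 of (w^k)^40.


The roots are w_k = w^k with w = e^(2*pi*i/40), and (w^k)^40 = (w^40)^k.
So S = 1 + u + u^2 + ... + u^(39) with u = w^40.
40 = 1*40 + 0, so 40 is a multiple of 40 and u = (w^40)^1 = 1.
Every one of the 40 terms equals 1: S = 40

S = 40


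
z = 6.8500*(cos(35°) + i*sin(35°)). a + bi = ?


a = 6.8500*cos(35°) = 6.8500*0.81915 = 5.6112
b = 6.8500*sin(35°) = 6.8500*0.57358 = 3.9290

5.6112 + 3.9290i


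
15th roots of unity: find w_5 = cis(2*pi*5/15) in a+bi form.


Angle = 360*5/15 = 120°
a = cos(120°) = -0.5000
b = sin(120°) = 0.8660

-0.5000 + 0.8660i


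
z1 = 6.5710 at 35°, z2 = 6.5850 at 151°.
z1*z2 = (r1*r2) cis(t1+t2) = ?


r = 6.5710 * 6.5850 = 43.2700
theta = 35° + 151° = 186° = 186° (mod 360)

43.2700 cis(186°)


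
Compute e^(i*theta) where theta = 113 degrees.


cos(113°) = -0.3907
sin(113°) = 0.9205

e^(i*113°) = -0.3907 + 0.9205i


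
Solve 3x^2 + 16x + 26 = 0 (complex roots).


disc = 16^2 - 4*3*26 = 256 - 312 = -56
sqrt(|disc|) = sqrt(56) = 7.4833
Real part = -16/(2*3) = -2.6667
Imag part = 7.4833/(2*3) = 1.2472

-2.6667 ± 1.2472i


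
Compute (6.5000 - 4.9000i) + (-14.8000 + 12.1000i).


Real: 6.5 - 14.8 = -8.3
Imag: -4.9 + 12.1 = 7.2

-8.3000 + 7.2000i


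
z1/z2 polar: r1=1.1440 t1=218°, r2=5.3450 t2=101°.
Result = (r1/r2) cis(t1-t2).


r = 1.1440 / 5.3450 = 0.2140
theta = 218° - 101° = 117° = 117° (mod 360)

0.2140 cis(117°)


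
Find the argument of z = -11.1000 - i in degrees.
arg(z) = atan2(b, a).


Re = -11.1, Im = -1
arg = atan2(-1, -11.1) = -174.8521 degrees

arg(z) = -174.8521 degrees


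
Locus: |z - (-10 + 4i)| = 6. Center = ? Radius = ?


|z - z0| = r is a circle with center z0 and radius r.
Center = (-10, 4), radius = 6

Circle with center (-10, 4) and radius 6


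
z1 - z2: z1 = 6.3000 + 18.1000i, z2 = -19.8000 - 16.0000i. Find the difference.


Real: 6.3 + 19.8 = 26.1
Imag: 18.1 + 16 = 34.1

26.1000 + 34.1000i


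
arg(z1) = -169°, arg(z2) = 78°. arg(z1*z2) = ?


arg(z1*z2) = -169° + 78° = -91°
Normalized to (-180°, 180°]: -91°

-91°


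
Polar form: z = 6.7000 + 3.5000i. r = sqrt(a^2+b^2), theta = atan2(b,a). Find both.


r = sqrt(44.89+12.25) = sqrt(57.14) = 7.5591
theta = atan2(3.5, 6.7) = 27.5820 degrees

r = 7.5591, theta = 27.5820 degrees


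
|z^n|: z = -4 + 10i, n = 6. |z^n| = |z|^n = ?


|z| = sqrt(16+100) = sqrt(116) = 10.7703
|z^6| = |z|^6 = (sqrt(116))^6 = 116^3 = 1560896

|z^6| = 1560896


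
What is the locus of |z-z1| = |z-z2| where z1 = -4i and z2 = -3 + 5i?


Equal distances means the locus is the perpendicular bisector of z1 and z2.
Midpoint = ((0+(-3))/2, (-4+5)/2) = (-1.5000, 0.5000)

Perpendicular bisector through (-1.5000, 0.5000)


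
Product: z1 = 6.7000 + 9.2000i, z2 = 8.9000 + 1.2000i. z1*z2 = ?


Real = 6.7*8.9 - 9.2*1.2 = 59.63 - 11.04 = 48.59
Imag = 6.7*1.2 + 8.9*9.2 = 8.04 + 81.88 = 89.92

48.5900 + 89.9200i


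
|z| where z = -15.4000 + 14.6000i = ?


|z| = sqrt((-15.4)^2 + 14.6^2) = sqrt(237.16 + 213.16) = sqrt(450.32) = 21.2207

|z| = 21.2207


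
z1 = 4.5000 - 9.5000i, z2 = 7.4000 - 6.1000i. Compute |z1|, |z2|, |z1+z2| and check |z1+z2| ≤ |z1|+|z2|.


|z1| = sqrt(4.5^2 + (-9.5)^2) = sqrt(110.5) = 10.5119
|z2| = sqrt(7.4^2 + (-6.1)^2) = sqrt(91.97) = 9.5901
z1+z2 = 11.9000 - 15.6000i
|z1+z2| = sqrt(384.97) = 19.6207
|z1|+|z2| = 10.5119 + 9.5901 = 20.1020

|z1+z2| = 19.6207 ≤ |z1|+|z2| = 20.1020 (verified)


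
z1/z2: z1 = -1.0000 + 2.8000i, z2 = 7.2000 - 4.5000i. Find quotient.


Conjugate of z2 = 7.2000 + 4.5000i
Numerator: (-1.0000 + 2.8000i)(7.2000 + 4.5000i) = -19.8000 + 15.6600i
Denominator: 7.2^2 + (-4.5)^2 = 72.09
Result = (-19.8000 + 15.6600i)/72.09

-0.2747 + 0.2172i


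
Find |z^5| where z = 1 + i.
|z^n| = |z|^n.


|z| = sqrt(1+1) = sqrt(2) = 1.4142
|z^5| = |z|^5 = (sqrt(2))^5 = 2^2 * sqrt(2) = 4*sqrt(2)

|z^5| = 4*sqrt(2) ≈ 5.6569


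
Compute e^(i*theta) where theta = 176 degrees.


cos(176°) = -0.9976
sin(176°) = 0.0698

e^(i*176°) = -0.9976 + 0.0698i


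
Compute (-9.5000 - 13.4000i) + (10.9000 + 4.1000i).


Real: -9.5 + 10.9 = 1.4
Imag: -13.4 + 4.1 = -9.3

1.4000 - 9.3000i


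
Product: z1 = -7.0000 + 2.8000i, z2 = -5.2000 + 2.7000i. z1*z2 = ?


Real = -7*(-5.2) - 2.8*2.7 = 36.4 - 7.56 = 28.84
Imag = -7*2.7 - (5.2)*2.8 = -18.9 - (14.56) = -33.46

28.8400 - 33.4600i


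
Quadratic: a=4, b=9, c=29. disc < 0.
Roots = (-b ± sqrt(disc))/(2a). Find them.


disc = 9^2 - 4*4*29 = 81 - 464 = -383
sqrt(|disc|) = sqrt(383) = 19.5704
Real part = -9/(2*4) = -1.1250
Imag part = 19.5704/(2*4) = 2.4463

-1.1250 ± 2.4463i


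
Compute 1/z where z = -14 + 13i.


|z|^2 = 196+169 = 365
1/z = (-14 - 13i)/365

1/z = -0.0384 - 0.0356i


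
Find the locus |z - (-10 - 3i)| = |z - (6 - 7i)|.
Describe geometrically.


Equal distances means the locus is the perpendicular bisector of z1 and z2.
Midpoint = ((-10+6)/2, (-3+(-7))/2) = (-2.0000, -5.0000)

Perpendicular bisector through (-2.0000, -5.0000)


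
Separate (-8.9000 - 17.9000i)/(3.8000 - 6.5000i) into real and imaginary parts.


Multiply by conjugate: (-8.9000 - 17.9000i)(3.8000 + 6.5000i) / (3.8^2 + (-6.5)^2)
Numerator real = -8.9*3.8 - (17.9)*(-6.5) = 82.53
Numerator imag = -17.9*3.8 - (-8.9)*(-6.5) = -125.87
Denominator = 56.69
Re(z) = 82.53/56.69 = 1.4558
Im(z) = -125.87/56.69 = -2.2203

Re(z) = 1.4558, Im(z) = -2.2203


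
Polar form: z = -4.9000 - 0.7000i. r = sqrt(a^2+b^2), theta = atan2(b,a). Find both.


r = sqrt(24.01+0.49) = sqrt(24.5) = 4.9497
theta = atan2(-0.7, -4.9) = -171.8699 degrees

r = 4.9497, theta = -171.8699 degrees


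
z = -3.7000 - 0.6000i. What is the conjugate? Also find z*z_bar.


z_bar = -3.7000 + 0.6000i
z*z_bar = (-3.7)^2 + (-0.6)^2 = 13.69 + 0.36 = 14.05

z_bar = -3.7000 + 0.6000i, z*z_bar = 14.05


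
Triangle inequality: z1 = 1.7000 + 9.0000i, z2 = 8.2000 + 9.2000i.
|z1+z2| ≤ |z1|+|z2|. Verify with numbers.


|z1| = sqrt(1.7^2 + 9^2) = sqrt(83.89) = 9.1591
|z2| = sqrt(8.2^2 + 9.2^2) = sqrt(151.88) = 12.3240
z1+z2 = 9.9000 + 18.2000i
|z1+z2| = sqrt(429.25) = 20.7183
|z1|+|z2| = 9.1591 + 12.3240 = 21.4831

|z1+z2| = 20.7183 ≤ |z1|+|z2| = 21.4831 (verified)


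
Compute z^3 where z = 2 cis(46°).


r^3 = 2^3 = 8
n*theta = 3*46° = 138° = 138° (mod 360)
a = 8*cos(138°) = -5.9452
b = 8*sin(138°) = 5.3530

8 cis(138°) = -5.9452 + 5.3530i


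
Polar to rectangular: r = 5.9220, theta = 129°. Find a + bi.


a = 5.9220*cos(129°) = 5.9220*(-0.62932) = -3.7268
b = 5.9220*sin(129°) = 5.9220*0.77715 = 4.6023

-3.7268 + 4.6023i


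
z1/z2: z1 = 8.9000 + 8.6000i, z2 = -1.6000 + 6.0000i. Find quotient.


Conjugate of z2 = -1.6000 - 6.0000i
Numerator: (8.9000 + 8.6000i)(-1.6000 - 6.0000i) = 37.3600 - 67.1600i
Denominator: (-1.6)^2 + 6^2 = 38.56
Result = (37.3600 - 67.1600i)/38.56

0.9689 - 1.7417i


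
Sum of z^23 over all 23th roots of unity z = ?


The roots are w_k = w^k with w = e^(2*pi*i/23), and (w^k)^23 = (w^23)^k.
So S = 1 + u + u^2 + ... + u^(22) with u = w^23.
23 = 1*23 + 0, so 23 is a multiple of 23 and u = (w^23)^1 = 1.
Every one of the 23 terms equals 1: S = 23

S = 23


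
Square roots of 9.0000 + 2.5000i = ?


|z| = sqrt(81+6.25) = 9.3408
sqrt((|z|+a)/2) = sqrt((9.3408+9)/2) = sqrt(9.1704) = 3.0283
sqrt((|z|-a)/2) = sqrt((9.3408-9)/2) = sqrt(0.1704) = 0.4128

±(3.0283 + 0.4128i) i.e. 3.0283 + 0.4128i and -3.0283 - 0.4128i


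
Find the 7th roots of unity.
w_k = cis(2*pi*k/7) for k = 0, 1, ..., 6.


The 7th roots of unity are cis(360k/7°) for k=0..6
Angle step = 360/7 = 51.4286°
Primitive root: cis(51.4286°)
Primitive root = 0.6235 + 0.7818i

7 roots at angles: 0°, 51.4286°, 102.8571°, 154.2857°, 205.7143°, 257.1429°, 308.5714°


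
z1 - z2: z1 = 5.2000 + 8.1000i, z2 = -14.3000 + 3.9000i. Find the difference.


Real: 5.2 + 14.3 = 19.5
Imag: 8.1 - 3.9 = 4.2

19.5000 + 4.2000i


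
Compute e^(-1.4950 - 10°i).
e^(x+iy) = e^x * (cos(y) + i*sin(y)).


e^-1.4950 = 0.2242
cos(-10°) = 0.9848
sin(-10°) = -0.1736
Real = 0.2242*0.9848 = 0.2208
Imag = 0.2242*(-0.1736) = -0.0389

0.2208 - 0.0389i


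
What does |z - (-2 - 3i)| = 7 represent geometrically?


|z - z0| = r is a circle with center z0 and radius r.
Center = (-2, -3), radius = 7

Circle with center (-2, -3) and radius 7


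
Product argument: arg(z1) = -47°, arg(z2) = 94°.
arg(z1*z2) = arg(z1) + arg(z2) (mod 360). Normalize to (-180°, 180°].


arg(z1*z2) = -47° + 94° = 47°
Normalized to (-180°, 180°]: 47°

47°


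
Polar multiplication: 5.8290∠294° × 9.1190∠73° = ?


r = 5.8290 * 9.1190 = 53.1547
theta = 294° + 73° = 367° = 7° (mod 360)

53.1547 cis(7°)


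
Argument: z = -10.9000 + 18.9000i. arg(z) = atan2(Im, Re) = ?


Re = -10.9, Im = 18.9
arg = atan2(18.9, -10.9) = 119.9729 degrees

arg(z) = 119.9729 degrees


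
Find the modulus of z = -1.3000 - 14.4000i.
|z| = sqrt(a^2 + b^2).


|z| = sqrt((-1.3)^2 + (-14.4)^2) = sqrt(1.69 + 207.36) = sqrt(209.05) = 14.4586

|z| = 14.4586


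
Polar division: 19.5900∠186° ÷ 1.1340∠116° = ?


r = 19.5900 / 1.1340 = 17.2751
theta = 186° - 116° = 70° = 70° (mod 360)

17.2751 cis(70°)


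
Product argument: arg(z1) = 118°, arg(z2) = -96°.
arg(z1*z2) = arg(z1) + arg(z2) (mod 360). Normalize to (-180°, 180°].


arg(z1*z2) = 118° - 96° = 22°
Normalized to (-180°, 180°]: 22°

22°


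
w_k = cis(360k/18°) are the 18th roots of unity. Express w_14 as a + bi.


Angle = 360*14/18 = 280°
a = cos(280°) = 0.1736
b = sin(280°) = -0.9848

0.1736 - 0.9848i


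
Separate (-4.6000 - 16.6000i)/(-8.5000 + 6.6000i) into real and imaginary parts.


Multiply by conjugate: (-4.6000 - 16.6000i)(-8.5000 - 6.6000i) / ((-8.5)^2 + 6.6^2)
Numerator real = -4.6*(-8.5) - (16.6)*6.6 = -70.46
Numerator imag = -16.6*(-8.5) - (-4.6)*6.6 = 171.46
Denominator = 115.81
Re(z) = -70.46/115.81 = -0.6084
Im(z) = 171.46/115.81 = 1.4805

Re(z) = -0.6084, Im(z) = 1.4805


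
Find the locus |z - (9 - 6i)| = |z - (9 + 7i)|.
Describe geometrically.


Equal distances means the locus is the perpendicular bisector of z1 and z2.
Midpoint = ((9+9)/2, (-6+7)/2) = (9.0000, 0.5000)

Perpendicular bisector through (9.0000, 0.5000)


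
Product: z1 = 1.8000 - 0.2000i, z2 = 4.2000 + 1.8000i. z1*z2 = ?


Real = 1.8*4.2 - (-0.2)*1.8 = 7.56 - (-0.36) = 7.92
Imag = 1.8*1.8 + 4.2*(-0.2) = 3.24 - (0.84) = 2.4

7.9200 + 2.4000i


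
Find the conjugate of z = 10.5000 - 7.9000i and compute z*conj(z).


z_bar = 10.5000 + 7.9000i
z*z_bar = 10.5^2 + (-7.9)^2 = 110.25 + 62.41 = 172.66

z_bar = 10.5000 + 7.9000i, z*z_bar = 172.66


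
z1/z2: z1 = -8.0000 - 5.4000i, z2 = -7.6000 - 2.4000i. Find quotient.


Conjugate of z2 = -7.6000 + 2.4000i
Numerator: (-8.0000 - 5.4000i)(-7.6000 + 2.4000i) = 73.7600 + 21.8400i
Denominator: (-7.6)^2 + (-2.4)^2 = 63.52
Result = (73.7600 + 21.8400i)/63.52

1.1612 + 0.3438i


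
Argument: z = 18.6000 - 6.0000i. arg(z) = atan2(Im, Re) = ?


Re = 18.6, Im = -6
arg = atan2(-6, 18.6) = -17.8787 degrees

arg(z) = -17.8787 degrees


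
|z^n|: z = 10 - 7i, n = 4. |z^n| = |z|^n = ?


|z| = sqrt(100+49) = sqrt(149) = 12.2066
|z^4| = |z|^4 = (sqrt(149))^4 = 149^2 = 22201

|z^4| = 22201


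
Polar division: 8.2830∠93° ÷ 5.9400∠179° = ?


r = 8.2830 / 5.9400 = 1.3944
theta = 93° - 179° = -86° = 274° (mod 360)

1.3944 cis(274°)


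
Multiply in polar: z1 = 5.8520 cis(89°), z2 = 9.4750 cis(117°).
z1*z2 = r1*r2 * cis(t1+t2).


r = 5.8520 * 9.4750 = 55.4477
theta = 89° + 117° = 206° = 206° (mod 360)

55.4477 cis(206°)


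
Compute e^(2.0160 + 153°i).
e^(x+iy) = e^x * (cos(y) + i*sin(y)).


e^2.0160 = 7.5082
cos(153°) = -0.89101
sin(153°) = 0.454
Real = 7.5082*(-0.89101) = -6.6899
Imag = 7.5082*0.454 = 3.4087

-6.6899 + 3.4087i


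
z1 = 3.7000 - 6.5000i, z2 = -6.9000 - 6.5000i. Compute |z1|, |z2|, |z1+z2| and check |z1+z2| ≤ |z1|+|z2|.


|z1| = sqrt(3.7^2 + (-6.5)^2) = sqrt(55.94) = 7.4793
|z2| = sqrt((-6.9)^2 + (-6.5)^2) = sqrt(89.86) = 9.4795
z1+z2 = -3.2000 - 13.0000i
|z1+z2| = sqrt(179.24) = 13.3881
|z1|+|z2| = 7.4793 + 9.4795 = 16.9588

|z1+z2| = 13.3881 ≤ |z1|+|z2| = 16.9588 (verified)


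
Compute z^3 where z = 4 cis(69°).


r^3 = 4^3 = 64
n*theta = 3*69° = 207° = 207° (mod 360)
a = 64*cos(207°) = -57.0244
b = 64*sin(207°) = -29.0554

64 cis(207°) = -57.0244 - 29.0554i


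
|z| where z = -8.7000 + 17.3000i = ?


|z| = sqrt((-8.7)^2 + 17.3^2) = sqrt(75.69 + 299.29) = sqrt(374.98) = 19.3644

|z| = 19.3644


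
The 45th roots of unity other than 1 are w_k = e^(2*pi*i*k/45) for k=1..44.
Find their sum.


With w = e^(2*pi*i/45), all 45 of the 45th roots of unity w^0 = 1, w, ..., w^(44) sum to 0: 1 + w + ... + w^(44) = (1 - w^45)/(1 - w) = 0 since w^45 = 1, w ≠ 1.
Removing the root 1: w + w^2 + ... + w^(44) = 0 - 1 = -1

Sum = -1


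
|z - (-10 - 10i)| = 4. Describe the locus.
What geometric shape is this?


|z - z0| = r is a circle with center z0 and radius r.
Center = (-10, -10), radius = 4

Circle with center (-10, -10) and radius 4


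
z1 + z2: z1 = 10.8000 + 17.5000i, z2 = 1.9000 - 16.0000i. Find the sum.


Real: 10.8 + 1.9 = 12.7
Imag: 17.5 - 16 = 1.5

12.7000 + 1.5000i


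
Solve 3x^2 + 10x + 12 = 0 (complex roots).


disc = 10^2 - 4*3*12 = 100 - 144 = -44
sqrt(|disc|) = sqrt(44) = 6.6332
Real part = -10/(2*3) = -1.6667
Imag part = 6.6332/(2*3) = 1.1055

-1.6667 ± 1.1055i


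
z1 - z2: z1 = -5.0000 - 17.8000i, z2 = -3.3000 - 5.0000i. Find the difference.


Real: -5 + 3.3 = -1.7
Imag: -17.8 + 5 = -12.8

-1.7000 - 12.8000i


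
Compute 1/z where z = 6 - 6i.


|z|^2 = 36+36 = 72
1/z = (6 + 6i)/72

1/z = 0.0833 + 0.0833i


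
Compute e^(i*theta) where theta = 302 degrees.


cos(302°) = 0.5299
sin(302°) = -0.8480

e^(i*302°) = 0.5299 - 0.8480i


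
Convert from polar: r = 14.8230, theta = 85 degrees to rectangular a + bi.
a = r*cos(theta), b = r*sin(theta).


a = 14.8230*cos(85°) = 14.8230*0.087156 = 1.2919
b = 14.8230*sin(85°) = 14.8230*0.996195 = 14.7666

1.2919 + 14.7666i


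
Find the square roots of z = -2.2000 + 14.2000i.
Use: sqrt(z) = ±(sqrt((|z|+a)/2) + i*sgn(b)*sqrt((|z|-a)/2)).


|z| = sqrt(4.84+201.64) = 14.3694
sqrt((|z|+a)/2) = sqrt((14.3694+(-2.2))/2) = sqrt(6.0847) = 2.4667
sqrt((|z|-a)/2) = sqrt((14.3694-(-2.2))/2) = sqrt(8.2847) = 2.8783

±(2.4667 + 2.8783i) i.e. 2.4667 + 2.8783i and -2.4667 - 2.8783i


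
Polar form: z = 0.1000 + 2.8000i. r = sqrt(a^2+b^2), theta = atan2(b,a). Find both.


r = sqrt(0.01+7.84) = sqrt(7.85) = 2.8018
theta = atan2(2.8, 0.1) = 87.9546 degrees

r = 2.8018, theta = 87.9546 degrees


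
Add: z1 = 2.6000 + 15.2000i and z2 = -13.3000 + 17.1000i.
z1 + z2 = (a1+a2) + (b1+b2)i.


Real: 2.6 - 13.3 = -10.7
Imag: 15.2 + 17.1 = 32.3

-10.7000 + 32.3000i


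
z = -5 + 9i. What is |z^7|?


|z| = sqrt(25+81) = sqrt(106) = 10.2956
|z^7| = |z|^7 = (sqrt(106))^7 = 106^3 * sqrt(106) = 1191016*sqrt(106)

|z^7| = 1191016*sqrt(106) ≈ 12262260.2280


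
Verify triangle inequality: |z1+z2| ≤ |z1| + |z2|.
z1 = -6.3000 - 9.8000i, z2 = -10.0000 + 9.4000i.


|z1| = sqrt((-6.3)^2 + (-9.8)^2) = sqrt(135.73) = 11.6503
|z2| = sqrt((-10)^2 + 9.4^2) = sqrt(188.36) = 13.7244
z1+z2 = -16.3000 - 0.4000i
|z1+z2| = sqrt(265.85) = 16.3049
|z1|+|z2| = 11.6503 + 13.7244 = 25.3747

|z1+z2| = 16.3049 ≤ |z1|+|z2| = 25.3747 (verified)


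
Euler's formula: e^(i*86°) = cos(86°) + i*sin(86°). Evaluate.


cos(86°) = 0.0698
sin(86°) = 0.9976

e^(i*86°) = 0.0698 + 0.9976i


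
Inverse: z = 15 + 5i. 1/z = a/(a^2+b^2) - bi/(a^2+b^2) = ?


|z|^2 = 225+25 = 250
1/z = (15 - 5i)/250

1/z = 0.0600 - 0.0200i


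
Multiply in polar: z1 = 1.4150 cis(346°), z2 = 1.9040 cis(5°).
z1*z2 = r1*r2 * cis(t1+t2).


r = 1.4150 * 1.9040 = 2.6942
theta = 346° + 5° = 351° = 351° (mod 360)

2.6942 cis(351°)


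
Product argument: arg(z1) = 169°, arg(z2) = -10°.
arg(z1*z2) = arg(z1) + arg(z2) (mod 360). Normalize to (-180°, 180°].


arg(z1*z2) = 169° - 10° = 159°
Normalized to (-180°, 180°]: 159°

159°


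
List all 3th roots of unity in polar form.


The 3th roots of unity are cis(360k/3°) for k=0..2
Angle step = 360/3 = 120°
Primitive root: cis(120°)
Primitive root = -0.5000 + 0.8660i

3 roots at angles: 0°, 120°, 240°


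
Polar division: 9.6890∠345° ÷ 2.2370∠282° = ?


r = 9.6890 / 2.2370 = 4.3312
theta = 345° - 282° = 63° = 63° (mod 360)

4.3312 cis(63°)


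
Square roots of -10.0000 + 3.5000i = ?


|z| = sqrt(100+12.25) = 10.5948
sqrt((|z|+a)/2) = sqrt((10.5948+(-10))/2) = sqrt(0.2974) = 0.5453
sqrt((|z|-a)/2) = sqrt((10.5948-(-10))/2) = sqrt(10.2974) = 3.2090

±(0.5453 + 3.2090i) i.e. 0.5453 + 3.2090i and -0.5453 - 3.2090i


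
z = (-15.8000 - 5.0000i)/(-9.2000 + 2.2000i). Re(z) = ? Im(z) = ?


Multiply by conjugate: (-15.8000 - 5.0000i)(-9.2000 - 2.2000i) / ((-9.2)^2 + 2.2^2)
Numerator real = -15.8*(-9.2) - (5)*2.2 = 134.36
Numerator imag = -5*(-9.2) - (-15.8)*2.2 = 80.76
Denominator = 89.48
Re(z) = 134.36/89.48 = 1.5016
Im(z) = 80.76/89.48 = 0.9025

Re(z) = 1.5016, Im(z) = 0.9025


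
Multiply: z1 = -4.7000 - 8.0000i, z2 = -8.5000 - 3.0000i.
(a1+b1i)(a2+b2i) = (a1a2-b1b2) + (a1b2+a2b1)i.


Real = -4.7*(-8.5) - (-8)*(-3) = 39.95 - 24 = 15.95
Imag = -4.7*(-3) - (8.5)*(-8) = 14.1 + 68 = 82.1

15.9500 + 82.1000i


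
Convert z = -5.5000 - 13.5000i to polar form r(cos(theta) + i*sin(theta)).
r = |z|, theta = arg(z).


r = sqrt(30.25+182.25) = sqrt(212.5) = 14.5774
theta = atan2(-13.5, -5.5) = -112.1663 degrees

r = 14.5774, theta = -112.1663 degrees


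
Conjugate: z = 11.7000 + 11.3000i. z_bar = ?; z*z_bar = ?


z_bar = 11.7000 - 11.3000i
z*z_bar = 11.7^2 + 11.3^2 = 136.89 + 127.69 = 264.58

z_bar = 11.7000 - 11.3000i, z*z_bar = 264.58


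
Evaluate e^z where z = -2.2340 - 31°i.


e^-2.2340 = 0.1071
cos(-31°) = 0.8572
sin(-31°) = -0.515
Real = 0.1071*0.8572 = 0.0918
Imag = 0.1071*(-0.515) = -0.0552

0.0918 - 0.0552i


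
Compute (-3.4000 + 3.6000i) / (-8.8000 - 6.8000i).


Conjugate of z2 = -8.8000 + 6.8000i
Numerator: (-3.4000 + 3.6000i)(-8.8000 + 6.8000i) = 5.4400 - 54.8000i
Denominator: (-8.8)^2 + (-6.8)^2 = 123.68
Result = (5.4400 - 54.8000i)/123.68

0.0440 - 0.4431i


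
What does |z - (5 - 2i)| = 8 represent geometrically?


|z - z0| = r is a circle with center z0 and radius r.
Center = (5, -2), radius = 8

Circle with center (5, -2) and radius 8


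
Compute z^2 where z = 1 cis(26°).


r^2 = 1^2 = 1
n*theta = 2*26° = 52° = 52° (mod 360)
a = 1*cos(52°) = 0.6157
b = 1*sin(52°) = 0.7880

1 cis(52°) = 0.6157 + 0.7880i


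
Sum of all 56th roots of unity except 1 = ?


With w = e^(2*pi*i/56), all 56 of the 56th roots of unity w^0 = 1, w, ..., w^(55) sum to 0: 1 + w + ... + w^(55) = (1 - w^56)/(1 - w) = 0 since w^56 = 1, w ≠ 1.
Removing the root 1: w + w^2 + ... + w^(55) = 0 - 1 = -1

Sum = -1


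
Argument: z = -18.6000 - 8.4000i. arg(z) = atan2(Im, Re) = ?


Re = -18.6, Im = -8.4
arg = atan2(-8.4, -18.6) = -155.6955 degrees

arg(z) = -155.6955 degrees


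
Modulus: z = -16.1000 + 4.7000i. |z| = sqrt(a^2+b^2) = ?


|z| = sqrt((-16.1)^2 + 4.7^2) = sqrt(259.21 + 22.09) = sqrt(281.3) = 16.7720

|z| = 16.7720


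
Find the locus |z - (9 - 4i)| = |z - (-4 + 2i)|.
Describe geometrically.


Equal distances means the locus is the perpendicular bisector of z1 and z2.
Midpoint = ((9+(-4))/2, (-4+2)/2) = (2.5000, -1.0000)

Perpendicular bisector through (2.5000, -1.0000)


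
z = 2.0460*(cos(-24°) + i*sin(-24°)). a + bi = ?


a = 2.0460*cos(-24°) = 2.0460*0.91355 = 1.8691
b = 2.0460*sin(-24°) = 2.0460*(-0.40674) = -0.8322

1.8691 - 0.8322i


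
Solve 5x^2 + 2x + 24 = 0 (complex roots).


disc = 2^2 - 4*5*24 = 4 - 480 = -476
sqrt(|disc|) = sqrt(476) = 21.8174
Real part = -2/(2*5) = -0.2000
Imag part = 21.8174/(2*5) = 2.1817

-0.2000 ± 2.1817i


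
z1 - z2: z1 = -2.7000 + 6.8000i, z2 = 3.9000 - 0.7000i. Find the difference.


Real: -2.7 - 3.9 = -6.6
Imag: 6.8 + 0.7 = 7.5

-6.6000 + 7.5000i


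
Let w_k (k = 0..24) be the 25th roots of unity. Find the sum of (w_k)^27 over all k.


The roots are w_k = w^k with w = e^(2*pi*i/25), and (w^k)^27 = (w^27)^k.
So S = 1 + u + u^2 + ... + u^(24) with u = w^27.
27 = 1*25 + 2, so 27 is not a multiple of 25: u = (w^25)^1 * w^2 = w^2 ≠ 1 (w is a primitive 25th root), while u^25 = (w^25)^27 = 1.
Geometric series: S = (1 - u^25)/(1 - u) = (1 - 1)/(1 - u) = 0

S = 0


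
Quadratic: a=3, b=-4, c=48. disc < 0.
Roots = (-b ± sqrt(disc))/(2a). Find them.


disc = (-4)^2 - 4*3*48 = 16 - 576 = -560
sqrt(|disc|) = sqrt(560) = 23.6643
Real part = 4/(2*3) = 0.6667
Imag part = 23.6643/(2*3) = 3.9441

0.6667 ± 3.9441i


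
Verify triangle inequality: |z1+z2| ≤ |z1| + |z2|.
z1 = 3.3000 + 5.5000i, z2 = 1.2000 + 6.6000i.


|z1| = sqrt(3.3^2 + 5.5^2) = sqrt(41.14) = 6.4140
|z2| = sqrt(1.2^2 + 6.6^2) = sqrt(45) = 6.7082
z1+z2 = 4.5000 + 12.1000i
|z1+z2| = sqrt(166.66) = 12.9097
|z1|+|z2| = 6.4140 + 6.7082 = 13.1222

|z1+z2| = 12.9097 ≤ |z1|+|z2| = 13.1222 (verified)


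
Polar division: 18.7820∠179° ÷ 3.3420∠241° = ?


r = 18.7820 / 3.3420 = 5.6200
theta = 179° - 241° = -62° = 298° (mod 360)

5.6200 cis(298°)


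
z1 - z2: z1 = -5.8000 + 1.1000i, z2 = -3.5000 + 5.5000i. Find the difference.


Real: -5.8 + 3.5 = -2.3
Imag: 1.1 - 5.5 = -4.4

-2.3000 - 4.4000i


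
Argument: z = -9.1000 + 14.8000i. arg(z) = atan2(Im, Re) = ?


Re = -9.1, Im = 14.8
arg = atan2(14.8, -9.1) = 121.5859 degrees

arg(z) = 121.5859 degrees


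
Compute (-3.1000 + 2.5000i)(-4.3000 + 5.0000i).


Real = -3.1*(-4.3) - 2.5*5 = 13.33 - 12.5 = 0.83
Imag = -3.1*5 - (4.3)*2.5 = -15.5 - (10.75) = -26.25

0.8300 - 26.2500i


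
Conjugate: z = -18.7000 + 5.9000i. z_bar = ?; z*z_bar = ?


z_bar = -18.7000 - 5.9000i
z*z_bar = (-18.7)^2 + 5.9^2 = 349.69 + 34.81 = 384.5

z_bar = -18.7000 - 5.9000i, z*z_bar = 384.5


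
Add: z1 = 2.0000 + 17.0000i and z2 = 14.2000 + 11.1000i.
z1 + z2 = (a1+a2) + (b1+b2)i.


Real: 2 + 14.2 = 16.2
Imag: 17 + 11.1 = 28.1

16.2000 + 28.1000i


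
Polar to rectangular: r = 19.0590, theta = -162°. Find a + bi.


a = 19.0590*cos(-162°) = 19.0590*(-0.951057) = -18.1262
b = 19.0590*sin(-162°) = 19.0590*(-0.30902) = -5.8896

-18.1262 - 5.8896i


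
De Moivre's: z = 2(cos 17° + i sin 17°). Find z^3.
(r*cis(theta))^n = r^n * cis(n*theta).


r^3 = 2^3 = 8
n*theta = 3*17° = 51° = 51° (mod 360)
a = 8*cos(51°) = 5.0346
b = 8*sin(51°) = 6.2172

8 cis(51°) = 5.0346 + 6.2172i


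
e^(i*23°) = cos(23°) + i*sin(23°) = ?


cos(23°) = 0.9205
sin(23°) = 0.3907

e^(i*23°) = 0.9205 + 0.3907i


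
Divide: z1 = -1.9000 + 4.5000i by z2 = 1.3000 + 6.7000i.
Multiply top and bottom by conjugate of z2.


Conjugate of z2 = 1.3000 - 6.7000i
Numerator: (-1.9000 + 4.5000i)(1.3000 - 6.7000i) = 27.6800 + 18.5800i
Denominator: 1.3^2 + 6.7^2 = 46.58
Result = (27.6800 + 18.5800i)/46.58

0.5942 + 0.3989i


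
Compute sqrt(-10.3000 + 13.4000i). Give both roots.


|z| = sqrt(106.09+179.56) = 16.9012
sqrt((|z|+a)/2) = sqrt((16.9012+(-10.3))/2) = sqrt(3.3006) = 1.8168
sqrt((|z|-a)/2) = sqrt((16.9012-(-10.3))/2) = sqrt(13.6006) = 3.6879

±(1.8168 + 3.6879i) i.e. 1.8168 + 3.6879i and -1.8168 - 3.6879i


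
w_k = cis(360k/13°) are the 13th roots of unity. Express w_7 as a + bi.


Angle = 360*7/13 = 193.8462°
a = cos(193.8462°) = -0.9709
b = sin(193.8462°) = -0.2393

-0.9709 - 0.2393i


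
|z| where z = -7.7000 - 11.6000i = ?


|z| = sqrt((-7.7)^2 + (-11.6)^2) = sqrt(59.29 + 134.56) = sqrt(193.85) = 13.9230

|z| = 13.9230


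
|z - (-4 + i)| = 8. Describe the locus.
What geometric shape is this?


|z - z0| = r is a circle with center z0 and radius r.
Center = (-4, 1), radius = 8

Circle with center (-4, 1) and radius 8


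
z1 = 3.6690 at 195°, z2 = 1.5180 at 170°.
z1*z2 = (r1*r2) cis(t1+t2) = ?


r = 3.6690 * 1.5180 = 5.5695
theta = 195° + 170° = 365° = 5° (mod 360)

5.5695 cis(5°)


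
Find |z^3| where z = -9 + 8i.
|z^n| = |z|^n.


|z| = sqrt(81+64) = sqrt(145) = 12.0416
|z^3| = |z|^3 = (sqrt(145))^3 = 145*sqrt(145)

|z^3| = 145*sqrt(145) ≈ 1746.0312


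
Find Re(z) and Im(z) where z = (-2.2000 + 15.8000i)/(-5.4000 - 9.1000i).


Multiply by conjugate: (-2.2000 + 15.8000i)(-5.4000 + 9.1000i) / ((-5.4)^2 + (-9.1)^2)
Numerator real = -2.2*(-5.4) + 15.8*(-9.1) = -131.9
Numerator imag = 15.8*(-5.4) - (-2.2)*(-9.1) = -105.34
Denominator = 111.97
Re(z) = -131.9/111.97 = -1.1780
Im(z) = -105.34/111.97 = -0.9408

Re(z) = -1.1780, Im(z) = -0.9408


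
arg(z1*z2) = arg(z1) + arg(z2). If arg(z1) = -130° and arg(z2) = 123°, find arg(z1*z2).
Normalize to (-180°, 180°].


arg(z1*z2) = -130° + 123° = -7°
Normalized to (-180°, 180°]: -7°

-7°


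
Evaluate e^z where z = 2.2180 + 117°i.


e^2.2180 = 9.1889
cos(117°) = -0.45399
sin(117°) = 0.89101
Real = 9.1889*(-0.45399) = -4.1717
Imag = 9.1889*0.89101 = 8.1874

-4.1717 + 8.1874i


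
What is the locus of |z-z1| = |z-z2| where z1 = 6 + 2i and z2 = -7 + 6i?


Equal distances means the locus is the perpendicular bisector of z1 and z2.
Midpoint = ((6+(-7))/2, (2+6)/2) = (-0.5000, 4.0000)

Perpendicular bisector through (-0.5000, 4.0000)


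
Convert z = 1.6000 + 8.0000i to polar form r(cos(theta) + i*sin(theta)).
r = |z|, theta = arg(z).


r = sqrt(2.56+64) = sqrt(66.56) = 8.1584
theta = atan2(8, 1.6) = 78.6901 degrees

r = 8.1584, theta = 78.6901 degrees


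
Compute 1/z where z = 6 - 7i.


|z|^2 = 36+49 = 85
1/z = (6 + 7i)/85

1/z = 0.0706 + 0.0824i


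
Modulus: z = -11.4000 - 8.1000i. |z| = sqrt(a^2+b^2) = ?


|z| = sqrt((-11.4)^2 + (-8.1)^2) = sqrt(129.96 + 65.61) = sqrt(195.57) = 13.9846

|z| = 13.9846


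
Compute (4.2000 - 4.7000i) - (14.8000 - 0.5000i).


Real: 4.2 - 14.8 = -10.6
Imag: -4.7 + 0.5 = -4.2

-10.6000 - 4.2000i


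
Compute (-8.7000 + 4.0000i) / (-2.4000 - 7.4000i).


Conjugate of z2 = -2.4000 + 7.4000i
Numerator: (-8.7000 + 4.0000i)(-2.4000 + 7.4000i) = -8.7200 - 73.9800i
Denominator: (-2.4)^2 + (-7.4)^2 = 60.52
Result = (-8.7200 - 73.9800i)/60.52

-0.1441 - 1.2224i


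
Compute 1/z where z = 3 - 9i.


|z|^2 = 9+81 = 90
1/z = (3 + 9i)/90

1/z = 0.0333 + 0.1000i


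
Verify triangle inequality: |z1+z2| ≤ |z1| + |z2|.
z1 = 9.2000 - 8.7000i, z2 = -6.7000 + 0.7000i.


|z1| = sqrt(9.2^2 + (-8.7)^2) = sqrt(160.33) = 12.6621
|z2| = sqrt((-6.7)^2 + 0.7^2) = sqrt(45.38) = 6.7365
z1+z2 = 2.5000 - 8.0000i
|z1+z2| = sqrt(70.25) = 8.3815
|z1|+|z2| = 12.6621 + 6.7365 = 19.3986

|z1+z2| = 8.3815 ≤ |z1|+|z2| = 19.3986 (verified)


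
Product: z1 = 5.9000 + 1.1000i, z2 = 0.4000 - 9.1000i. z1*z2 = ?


Real = 5.9*0.4 - 1.1*(-9.1) = 2.36 - (-10.01) = 12.37
Imag = 5.9*(-9.1) + 0.4*1.1 = -53.69 + 0.44 = -53.25

12.3700 - 53.2500i


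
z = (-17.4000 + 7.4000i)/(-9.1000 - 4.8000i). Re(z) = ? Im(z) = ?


Multiply by conjugate: (-17.4000 + 7.4000i)(-9.1000 + 4.8000i) / ((-9.1)^2 + (-4.8)^2)
Numerator real = -17.4*(-9.1) + 7.4*(-4.8) = 122.82
Numerator imag = 7.4*(-9.1) - (-17.4)*(-4.8) = -150.86
Denominator = 105.85
Re(z) = 122.82/105.85 = 1.1603
Im(z) = -150.86/105.85 = -1.4252

Re(z) = 1.1603, Im(z) = -1.4252


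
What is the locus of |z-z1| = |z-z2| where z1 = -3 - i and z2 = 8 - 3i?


Equal distances means the locus is the perpendicular bisector of z1 and z2.
Midpoint = ((-3+8)/2, (-1+(-3))/2) = (2.5000, -2.0000)

Perpendicular bisector through (2.5000, -2.0000)


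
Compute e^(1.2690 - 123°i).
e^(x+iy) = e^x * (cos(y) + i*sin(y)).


e^1.2690 = 3.5573
cos(-123°) = -0.54464
sin(-123°) = -0.83867
Real = 3.5573*(-0.54464) = -1.9374
Imag = 3.5573*(-0.83867) = -2.9834

-1.9374 - 2.9834i


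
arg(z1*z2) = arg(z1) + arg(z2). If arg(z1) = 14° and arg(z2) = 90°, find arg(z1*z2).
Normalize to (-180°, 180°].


arg(z1*z2) = 14° + 90° = 104°
Normalized to (-180°, 180°]: 104°

104°


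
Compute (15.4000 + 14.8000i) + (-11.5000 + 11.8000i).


Real: 15.4 - 11.5 = 3.9
Imag: 14.8 + 11.8 = 26.6

3.9000 + 26.6000i


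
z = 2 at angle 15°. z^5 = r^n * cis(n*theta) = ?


r^5 = 2^5 = 32
n*theta = 5*15° = 75° = 75° (mod 360)
a = 32*cos(75°) = 8.2822
b = 32*sin(75°) = 30.9096

32 cis(75°) = 8.2822 + 30.9096i


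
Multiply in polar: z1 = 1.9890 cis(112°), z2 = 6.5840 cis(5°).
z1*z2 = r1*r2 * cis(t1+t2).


r = 1.9890 * 6.5840 = 13.0956
theta = 112° + 5° = 117° = 117° (mod 360)

13.0956 cis(117°)


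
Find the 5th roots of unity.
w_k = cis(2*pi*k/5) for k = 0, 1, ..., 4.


The 5th roots of unity are cis(360k/5°) for k=0..4
Angle step = 360/5 = 72°
Primitive root: cis(72°)
Primitive root = 0.3090 + 0.9511i

5 roots at angles: 0°, 72°, 144°, 216°, 288°


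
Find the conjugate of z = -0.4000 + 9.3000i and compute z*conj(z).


z_bar = -0.4000 - 9.3000i
z*z_bar = (-0.4)^2 + 9.3^2 = 0.16 + 86.49 = 86.65

z_bar = -0.4000 - 9.3000i, z*z_bar = 86.65


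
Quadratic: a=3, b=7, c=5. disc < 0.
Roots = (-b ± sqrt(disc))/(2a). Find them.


disc = 7^2 - 4*3*5 = 49 - 60 = -11
sqrt(|disc|) = sqrt(11) = 3.3166
Real part = -7/(2*3) = -1.1667
Imag part = 3.3166/(2*3) = 0.5528

-1.1667 ± 0.5528i


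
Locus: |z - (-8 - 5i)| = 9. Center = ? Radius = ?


|z - z0| = r is a circle with center z0 and radius r.
Center = (-8, -5), radius = 9

Circle with center (-8, -5) and radius 9


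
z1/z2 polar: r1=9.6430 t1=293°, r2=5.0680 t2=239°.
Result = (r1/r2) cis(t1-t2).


r = 9.6430 / 5.0680 = 1.9027
theta = 293° - 239° = 54° = 54° (mod 360)

1.9027 cis(54°)


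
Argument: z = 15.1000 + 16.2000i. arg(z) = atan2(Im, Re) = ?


Re = 15.1, Im = 16.2
arg = atan2(16.2, 15.1) = 47.0128 degrees

arg(z) = 47.0128 degrees


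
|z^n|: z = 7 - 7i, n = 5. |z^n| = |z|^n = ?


|z| = sqrt(49+49) = sqrt(98) = 9.8995
|z^5| = |z|^5 = (sqrt(98))^5 = 98^2 * sqrt(98) = 9604*sqrt(98)

|z^5| = 9604*sqrt(98) ≈ 95074.7494


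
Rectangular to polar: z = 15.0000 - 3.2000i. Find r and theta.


r = sqrt(225+10.24) = sqrt(235.24) = 15.3375
theta = atan2(-3.2, 15) = -12.0426 degrees

r = 15.3375, theta = -12.0426 degrees


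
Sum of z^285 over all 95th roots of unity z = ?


The roots are w_k = w^k with w = e^(2*pi*i/95), and (w^k)^285 = (w^285)^k.
So S = 1 + u + u^2 + ... + u^(94) with u = w^285.
285 = 3*95 + 0, so 285 is a multiple of 95 and u = (w^95)^3 = 1.
Every one of the 95 terms equals 1: S = 95

S = 95


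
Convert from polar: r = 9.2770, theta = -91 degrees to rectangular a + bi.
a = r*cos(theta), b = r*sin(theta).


a = 9.2770*cos(-91°) = 9.2770*(-0.01745) = -0.1619
b = 9.2770*sin(-91°) = 9.2770*(-0.99985) = -9.2756

-0.1619 - 9.2756i


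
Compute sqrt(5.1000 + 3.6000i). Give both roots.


|z| = sqrt(26.01+12.96) = 6.2426
sqrt((|z|+a)/2) = sqrt((6.2426+5.1)/2) = sqrt(5.6713) = 2.3814
sqrt((|z|-a)/2) = sqrt((6.2426-5.1)/2) = sqrt(0.5713) = 0.7558

±(2.3814 + 0.7558i) i.e. 2.3814 + 0.7558i and -2.3814 - 0.7558i


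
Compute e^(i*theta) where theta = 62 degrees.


cos(62°) = 0.4695
sin(62°) = 0.8829

e^(i*62°) = 0.4695 + 0.8829i


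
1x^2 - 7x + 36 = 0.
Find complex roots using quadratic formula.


disc = (-7)^2 - 4*1*36 = 49 - 144 = -95
sqrt(|disc|) = sqrt(95) = 9.7468
Real part = 7/(2*1) = 3.5000
Imag part = 9.7468/(2*1) = 4.8734

3.5000 ± 4.8734i


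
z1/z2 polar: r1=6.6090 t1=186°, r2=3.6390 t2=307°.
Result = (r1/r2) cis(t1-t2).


r = 6.6090 / 3.6390 = 1.8162
theta = 186° - 307° = -121° = 239° (mod 360)

1.8162 cis(239°)


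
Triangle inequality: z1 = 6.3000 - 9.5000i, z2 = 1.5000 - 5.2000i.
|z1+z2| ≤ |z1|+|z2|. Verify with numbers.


|z1| = sqrt(6.3^2 + (-9.5)^2) = sqrt(129.94) = 11.3991
|z2| = sqrt(1.5^2 + (-5.2)^2) = sqrt(29.29) = 5.4120
z1+z2 = 7.8000 - 14.7000i
|z1+z2| = sqrt(276.93) = 16.6412
|z1|+|z2| = 11.3991 + 5.4120 = 16.8111

|z1+z2| = 16.6412 ≤ |z1|+|z2| = 16.8111 (verified)


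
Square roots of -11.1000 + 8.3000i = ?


|z| = sqrt(123.21+68.89) = 13.8600
sqrt((|z|+a)/2) = sqrt((13.8600+(-11.1))/2) = sqrt(1.3800) = 1.1747
sqrt((|z|-a)/2) = sqrt((13.8600-(-11.1))/2) = sqrt(12.4800) = 3.5327

±(1.1747 + 3.5327i) i.e. 1.1747 + 3.5327i and -1.1747 - 3.5327i


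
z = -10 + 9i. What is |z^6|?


|z| = sqrt(100+81) = sqrt(181) = 13.4536
|z^6| = |z|^6 = (sqrt(181))^6 = 181^3 = 5929741

|z^6| = 5929741


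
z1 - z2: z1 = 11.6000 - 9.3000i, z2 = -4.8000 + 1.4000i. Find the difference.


Real: 11.6 + 4.8 = 16.4
Imag: -9.3 - 1.4 = -10.7

16.4000 - 10.7000i


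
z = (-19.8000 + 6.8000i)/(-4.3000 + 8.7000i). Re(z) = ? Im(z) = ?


Multiply by conjugate: (-19.8000 + 6.8000i)(-4.3000 - 8.7000i) / ((-4.3)^2 + 8.7^2)
Numerator real = -19.8*(-4.3) + 6.8*8.7 = 144.3
Numerator imag = 6.8*(-4.3) - (-19.8)*8.7 = 143.02
Denominator = 94.18
Re(z) = 144.3/94.18 = 1.5322
Im(z) = 143.02/94.18 = 1.5186

Re(z) = 1.5322, Im(z) = 1.5186


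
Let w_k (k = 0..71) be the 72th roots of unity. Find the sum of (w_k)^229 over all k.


The roots are w_k = w^k with w = e^(2*pi*i/72), and (w^k)^229 = (w^229)^k.
So S = 1 + u + u^2 + ... + u^(71) with u = w^229.
229 = 3*72 + 13, so 229 is not a multiple of 72: u = (w^72)^3 * w^13 = w^13 ≠ 1 (w is a primitive 72th root), while u^72 = (w^72)^229 = 1.
Geometric series: S = (1 - u^72)/(1 - u) = (1 - 1)/(1 - u) = 0

S = 0


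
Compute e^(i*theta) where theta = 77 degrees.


cos(77°) = 0.2250
sin(77°) = 0.9744

e^(i*77°) = 0.2250 + 0.9744i


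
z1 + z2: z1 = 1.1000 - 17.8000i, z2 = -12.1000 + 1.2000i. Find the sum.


Real: 1.1 - 12.1 = -11
Imag: -17.8 + 1.2 = -16.6

-11.0000 - 16.6000i


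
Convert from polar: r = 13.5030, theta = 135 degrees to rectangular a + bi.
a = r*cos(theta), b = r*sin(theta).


a = 13.5030*cos(135°) = 13.5030*(-0.70711) = -9.5481
b = 13.5030*sin(135°) = 13.5030*0.70711 = 9.5481

-9.5481 + 9.5481i


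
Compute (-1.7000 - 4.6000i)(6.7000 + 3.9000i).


Real = -1.7*6.7 - (-4.6)*3.9 = -11.39 - (-17.94) = 6.55
Imag = -1.7*3.9 + 6.7*(-4.6) = -6.63 - (30.82) = -37.45

6.5500 - 37.4500i


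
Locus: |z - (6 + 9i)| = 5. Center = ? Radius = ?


|z - z0| = r is a circle with center z0 and radius r.
Center = (6, 9), radius = 5

Circle with center (6, 9) and radius 5


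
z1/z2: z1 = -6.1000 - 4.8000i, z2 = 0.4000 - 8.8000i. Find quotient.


Conjugate of z2 = 0.4000 + 8.8000i
Numerator: (-6.1000 - 4.8000i)(0.4000 + 8.8000i) = 39.8000 - 55.6000i
Denominator: 0.4^2 + (-8.8)^2 = 77.6
Result = (39.8000 - 55.6000i)/77.6

0.5129 - 0.7165i


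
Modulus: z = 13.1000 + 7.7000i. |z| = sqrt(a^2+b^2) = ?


|z| = sqrt(13.1^2 + 7.7^2) = sqrt(171.61 + 59.29) = sqrt(230.9) = 15.1954

|z| = 15.1954


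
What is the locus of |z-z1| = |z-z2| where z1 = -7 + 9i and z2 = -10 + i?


Equal distances means the locus is the perpendicular bisector of z1 and z2.
Midpoint = ((-7+(-10))/2, (9+1)/2) = (-8.5000, 5.0000)

Perpendicular bisector through (-8.5000, 5.0000)


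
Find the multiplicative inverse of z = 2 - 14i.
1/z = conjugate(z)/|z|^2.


|z|^2 = 4+196 = 200
1/z = (2 + 14i)/200

1/z = 0.0100 + 0.0700i


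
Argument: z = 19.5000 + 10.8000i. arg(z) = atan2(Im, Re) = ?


Re = 19.5, Im = 10.8
arg = atan2(10.8, 19.5) = 28.9797 degrees

arg(z) = 28.9797 degrees


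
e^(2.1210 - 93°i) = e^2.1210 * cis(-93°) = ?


e^2.1210 = 8.33947
cos(-93°) = -0.05234
sin(-93°) = -0.99863
Real = 8.33947*(-0.05234) = -0.4365
Imag = 8.33947*(-0.99863) = -8.3280

-0.4365 - 8.3280i


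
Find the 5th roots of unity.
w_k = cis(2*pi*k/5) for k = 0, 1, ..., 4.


The 5th roots of unity are cis(360k/5°) for k=0..4
Angle step = 360/5 = 72°
Primitive root: cis(72°)
Primitive root = 0.3090 + 0.9511i

5 roots at angles: 0°, 72°, 144°, 216°, 288°


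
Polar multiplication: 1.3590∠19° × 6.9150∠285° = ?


r = 1.3590 * 6.9150 = 9.3975
theta = 19° + 285° = 304° = 304° (mod 360)

9.3975 cis(304°)


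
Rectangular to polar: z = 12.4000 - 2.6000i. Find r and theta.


r = sqrt(153.76+6.76) = sqrt(160.52) = 12.6696
theta = atan2(-2.6, 12.4) = -11.8421 degrees

r = 12.6696, theta = -11.8421 degrees


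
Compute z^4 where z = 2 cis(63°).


r^4 = 2^4 = 16
n*theta = 4*63° = 252° = 252° (mod 360)
a = 16*cos(252°) = -4.9443
b = 16*sin(252°) = -15.2169

16 cis(252°) = -4.9443 - 15.2169i


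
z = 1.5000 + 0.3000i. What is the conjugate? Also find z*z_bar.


z_bar = 1.5000 - 0.3000i
z*z_bar = 1.5^2 + 0.3^2 = 2.25 + 0.09 = 2.34

z_bar = 1.5000 - 0.3000i, z*z_bar = 2.34


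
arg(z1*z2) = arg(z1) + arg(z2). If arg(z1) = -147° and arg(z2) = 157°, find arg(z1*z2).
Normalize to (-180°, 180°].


arg(z1*z2) = -147° + 157° = 10°
Normalized to (-180°, 180°]: 10°

10°


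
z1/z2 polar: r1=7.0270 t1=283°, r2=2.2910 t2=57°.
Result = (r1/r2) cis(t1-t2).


r = 7.0270 / 2.2910 = 3.0672
theta = 283° - 57° = 226° = 226° (mod 360)

3.0672 cis(226°)


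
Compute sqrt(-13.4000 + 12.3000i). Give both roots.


|z| = sqrt(179.56+151.29) = 18.1893
sqrt((|z|+a)/2) = sqrt((18.1893+(-13.4))/2) = sqrt(2.3946) = 1.5475
sqrt((|z|-a)/2) = sqrt((18.1893-(-13.4))/2) = sqrt(15.7946) = 3.9742

±(1.5475 + 3.9742i) i.e. 1.5475 + 3.9742i and -1.5475 - 3.9742i


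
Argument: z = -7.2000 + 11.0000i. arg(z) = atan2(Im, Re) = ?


Re = -7.2, Im = 11
arg = atan2(11, -7.2) = 123.2066 degrees

arg(z) = 123.2066 degrees


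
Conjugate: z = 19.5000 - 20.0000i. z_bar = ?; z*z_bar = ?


z_bar = 19.5000 + 20.0000i
z*z_bar = 19.5^2 + (-20)^2 = 380.25 + 400 = 780.25

z_bar = 19.5000 + 20.0000i, z*z_bar = 780.25
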